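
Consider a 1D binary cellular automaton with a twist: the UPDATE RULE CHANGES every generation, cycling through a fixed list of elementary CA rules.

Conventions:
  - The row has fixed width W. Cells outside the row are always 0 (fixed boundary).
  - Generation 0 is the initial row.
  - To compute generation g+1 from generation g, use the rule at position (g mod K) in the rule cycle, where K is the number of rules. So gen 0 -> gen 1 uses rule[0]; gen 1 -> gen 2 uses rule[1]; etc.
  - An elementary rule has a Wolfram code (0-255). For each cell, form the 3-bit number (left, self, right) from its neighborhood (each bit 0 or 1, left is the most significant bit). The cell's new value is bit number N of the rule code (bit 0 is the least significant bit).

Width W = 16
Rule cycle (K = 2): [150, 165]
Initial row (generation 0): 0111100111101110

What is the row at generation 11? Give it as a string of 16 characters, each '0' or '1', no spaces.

Answer: 1011111101110001

Derivation:
Gen 0: 0111100111101110
Gen 1 (rule 150): 1011011011000101
Gen 2 (rule 165): 1100100100010111
Gen 3 (rule 150): 0011111110110010
Gen 4 (rule 165): 1001111101000010
Gen 5 (rule 150): 1110111001100111
Gen 6 (rule 165): 0101010000000010
Gen 7 (rule 150): 1101011000000111
Gen 8 (rule 165): 0011100011110010
Gen 9 (rule 150): 0101010101101111
Gen 10 (rule 165): 0111111110010110
Gen 11 (rule 150): 1011111101110001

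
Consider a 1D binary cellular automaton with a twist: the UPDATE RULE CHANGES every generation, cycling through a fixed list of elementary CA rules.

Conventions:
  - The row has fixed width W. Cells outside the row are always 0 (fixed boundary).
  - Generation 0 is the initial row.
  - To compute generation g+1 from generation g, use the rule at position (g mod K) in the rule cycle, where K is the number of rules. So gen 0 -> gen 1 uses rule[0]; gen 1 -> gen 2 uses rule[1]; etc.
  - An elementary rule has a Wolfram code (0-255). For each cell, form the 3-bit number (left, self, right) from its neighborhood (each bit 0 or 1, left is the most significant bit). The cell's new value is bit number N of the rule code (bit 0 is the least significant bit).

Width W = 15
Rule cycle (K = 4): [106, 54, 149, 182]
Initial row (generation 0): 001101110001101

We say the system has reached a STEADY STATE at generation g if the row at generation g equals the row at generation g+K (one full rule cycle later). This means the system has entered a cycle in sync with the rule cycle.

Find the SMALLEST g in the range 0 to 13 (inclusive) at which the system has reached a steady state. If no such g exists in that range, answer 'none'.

Gen 0: 001101110001101
Gen 1 (rule 106): 011111010011110
Gen 2 (rule 54): 100000111100001
Gen 3 (rule 149): 111110011011101
Gen 4 (rule 182): 011101100101011
Gen 5 (rule 106): 110111101010111
Gen 6 (rule 54): 001000011111000
Gen 7 (rule 149): 101111001110111
Gen 8 (rule 182): 110110110101010
Gen 9 (rule 106): 111111111010100
Gen 10 (rule 54): 000000000111110
Gen 11 (rule 149): 111111110011101
Gen 12 (rule 182): 011111101101011
Gen 13 (rule 106): 110000111110111
Gen 14 (rule 54): 001001000001000
Gen 15 (rule 149): 101101111101111
Gen 16 (rule 182): 110010111010110
Gen 17 (rule 106): 110101101101110

Answer: none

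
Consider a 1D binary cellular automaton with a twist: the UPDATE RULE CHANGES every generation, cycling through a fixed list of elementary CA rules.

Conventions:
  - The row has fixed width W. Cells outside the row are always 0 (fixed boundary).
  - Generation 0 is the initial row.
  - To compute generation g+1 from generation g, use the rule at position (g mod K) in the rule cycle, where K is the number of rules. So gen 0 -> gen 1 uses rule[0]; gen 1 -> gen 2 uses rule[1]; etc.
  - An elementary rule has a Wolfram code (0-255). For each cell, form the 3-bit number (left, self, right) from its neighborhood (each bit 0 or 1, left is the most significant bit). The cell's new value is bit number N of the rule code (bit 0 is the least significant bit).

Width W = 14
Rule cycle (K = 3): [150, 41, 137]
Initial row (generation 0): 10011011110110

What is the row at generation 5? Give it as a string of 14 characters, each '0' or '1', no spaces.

Answer: 01011001010000

Derivation:
Gen 0: 10011011110110
Gen 1 (rule 150): 11100001100001
Gen 2 (rule 41): 10001101001100
Gen 3 (rule 137): 00101000001001
Gen 4 (rule 150): 01101100011111
Gen 5 (rule 41): 01011001010000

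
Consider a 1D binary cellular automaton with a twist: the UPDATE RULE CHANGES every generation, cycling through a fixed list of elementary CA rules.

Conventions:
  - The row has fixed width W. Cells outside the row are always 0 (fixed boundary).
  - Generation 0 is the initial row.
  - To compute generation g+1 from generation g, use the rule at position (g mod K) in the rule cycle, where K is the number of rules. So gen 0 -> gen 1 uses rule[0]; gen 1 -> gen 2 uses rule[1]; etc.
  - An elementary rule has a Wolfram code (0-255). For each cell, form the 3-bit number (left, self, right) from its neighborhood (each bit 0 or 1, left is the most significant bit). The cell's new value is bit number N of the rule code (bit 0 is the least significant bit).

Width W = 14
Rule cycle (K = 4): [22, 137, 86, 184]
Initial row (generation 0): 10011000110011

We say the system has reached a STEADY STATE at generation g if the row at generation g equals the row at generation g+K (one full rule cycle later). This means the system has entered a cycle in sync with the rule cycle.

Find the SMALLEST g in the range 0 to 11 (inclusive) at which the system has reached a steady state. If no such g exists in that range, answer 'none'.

Gen 0: 10011000110011
Gen 1 (rule 22): 11100101001100
Gen 2 (rule 137): 11000000001001
Gen 3 (rule 86): 01100000011111
Gen 4 (rule 184): 01010000011110
Gen 5 (rule 22): 11011000100001
Gen 6 (rule 137): 10010010001100
Gen 7 (rule 86): 11111111010110
Gen 8 (rule 184): 11111110101101
Gen 9 (rule 22): 00000000100001
Gen 10 (rule 137): 11111110001100
Gen 11 (rule 86): 00000011010110
Gen 12 (rule 184): 00000010101101
Gen 13 (rule 22): 00000110100001
Gen 14 (rule 137): 11110100001100
Gen 15 (rule 86): 00010110010110

Answer: none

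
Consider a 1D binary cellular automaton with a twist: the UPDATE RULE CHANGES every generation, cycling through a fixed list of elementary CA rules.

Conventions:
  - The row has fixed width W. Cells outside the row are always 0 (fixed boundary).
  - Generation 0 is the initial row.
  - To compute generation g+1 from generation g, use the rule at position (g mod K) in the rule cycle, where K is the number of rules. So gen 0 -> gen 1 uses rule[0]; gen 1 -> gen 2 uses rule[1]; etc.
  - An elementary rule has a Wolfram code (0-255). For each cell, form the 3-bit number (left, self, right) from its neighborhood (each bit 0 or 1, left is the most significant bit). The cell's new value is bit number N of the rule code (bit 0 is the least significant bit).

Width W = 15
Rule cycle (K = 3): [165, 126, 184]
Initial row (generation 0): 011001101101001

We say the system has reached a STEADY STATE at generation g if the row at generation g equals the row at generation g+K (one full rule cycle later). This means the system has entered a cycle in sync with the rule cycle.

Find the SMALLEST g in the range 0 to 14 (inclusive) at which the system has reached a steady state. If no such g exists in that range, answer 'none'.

Gen 0: 011001101101001
Gen 1 (rule 165): 000000010011001
Gen 2 (rule 126): 000000111111111
Gen 3 (rule 184): 000000111111110
Gen 4 (rule 165): 111110011111100
Gen 5 (rule 126): 100011110000110
Gen 6 (rule 184): 010011101000101
Gen 7 (rule 165): 010001011010111
Gen 8 (rule 126): 111011111111101
Gen 9 (rule 184): 110111111111010
Gen 10 (rule 165): 001011111110110
Gen 11 (rule 126): 011110000011111
Gen 12 (rule 184): 011101000011110
Gen 13 (rule 165): 001011011001100
Gen 14 (rule 126): 011111111111110
Gen 15 (rule 184): 011111111111101
Gen 16 (rule 165): 001111111111011
Gen 17 (rule 126): 011000000001111

Answer: none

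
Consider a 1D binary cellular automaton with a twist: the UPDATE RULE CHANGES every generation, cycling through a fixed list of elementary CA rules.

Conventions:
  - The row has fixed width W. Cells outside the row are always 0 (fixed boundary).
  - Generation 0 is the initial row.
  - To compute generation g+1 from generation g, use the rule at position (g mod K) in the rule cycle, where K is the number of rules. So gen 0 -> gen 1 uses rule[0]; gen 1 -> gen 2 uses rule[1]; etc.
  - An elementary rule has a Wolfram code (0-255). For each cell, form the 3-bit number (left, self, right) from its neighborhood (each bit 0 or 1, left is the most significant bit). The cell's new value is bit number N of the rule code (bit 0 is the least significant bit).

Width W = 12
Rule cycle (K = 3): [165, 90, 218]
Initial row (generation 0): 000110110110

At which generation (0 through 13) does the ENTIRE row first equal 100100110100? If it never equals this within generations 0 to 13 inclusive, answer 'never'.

Gen 0: 000110110110
Gen 1 (rule 165): 110001001000
Gen 2 (rule 90): 111010110100
Gen 3 (rule 218): 111000110010
Gen 4 (rule 165): 010010000010
Gen 5 (rule 90): 101101000101
Gen 6 (rule 218): 001100101000
Gen 7 (rule 165): 100000111011
Gen 8 (rule 90): 010001101011
Gen 9 (rule 218): 101011100011
Gen 10 (rule 165): 111101001000
Gen 11 (rule 90): 100100110100
Gen 12 (rule 218): 011011110010
Gen 13 (rule 165): 000101100010

Answer: 11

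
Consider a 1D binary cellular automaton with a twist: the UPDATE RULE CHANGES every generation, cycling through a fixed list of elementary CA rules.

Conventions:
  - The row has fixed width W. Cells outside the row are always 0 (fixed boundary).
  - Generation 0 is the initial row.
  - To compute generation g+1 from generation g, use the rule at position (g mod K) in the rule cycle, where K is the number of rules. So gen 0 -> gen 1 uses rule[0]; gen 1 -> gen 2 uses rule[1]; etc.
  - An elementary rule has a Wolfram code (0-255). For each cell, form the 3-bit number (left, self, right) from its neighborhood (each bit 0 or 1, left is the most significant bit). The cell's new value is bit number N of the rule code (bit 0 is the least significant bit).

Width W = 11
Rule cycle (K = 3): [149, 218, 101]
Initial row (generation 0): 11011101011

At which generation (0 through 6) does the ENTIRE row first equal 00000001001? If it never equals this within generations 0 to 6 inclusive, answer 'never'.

Answer: 4

Derivation:
Gen 0: 11011101011
Gen 1 (rule 149): 00001001000
Gen 2 (rule 218): 00010110100
Gen 3 (rule 101): 11011011101
Gen 4 (rule 149): 00000001001
Gen 5 (rule 218): 00000010110
Gen 6 (rule 101): 11111011010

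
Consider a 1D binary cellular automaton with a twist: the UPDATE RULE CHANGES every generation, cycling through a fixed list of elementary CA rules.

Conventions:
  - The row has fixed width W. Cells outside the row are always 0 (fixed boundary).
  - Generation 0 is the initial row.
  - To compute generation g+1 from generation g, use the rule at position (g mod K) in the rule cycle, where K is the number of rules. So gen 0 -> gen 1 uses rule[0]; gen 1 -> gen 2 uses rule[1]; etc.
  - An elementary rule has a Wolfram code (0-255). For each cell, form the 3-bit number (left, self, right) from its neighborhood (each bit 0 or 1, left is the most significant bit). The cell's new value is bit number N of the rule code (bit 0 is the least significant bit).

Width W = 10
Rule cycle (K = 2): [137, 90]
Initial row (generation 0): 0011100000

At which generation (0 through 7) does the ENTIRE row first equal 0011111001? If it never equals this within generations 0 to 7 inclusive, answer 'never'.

Gen 0: 0011100000
Gen 1 (rule 137): 1011001111
Gen 2 (rule 90): 0011111001
Gen 3 (rule 137): 1011110000
Gen 4 (rule 90): 0010011000
Gen 5 (rule 137): 1000010011
Gen 6 (rule 90): 0100101111
Gen 7 (rule 137): 0000001110

Answer: 2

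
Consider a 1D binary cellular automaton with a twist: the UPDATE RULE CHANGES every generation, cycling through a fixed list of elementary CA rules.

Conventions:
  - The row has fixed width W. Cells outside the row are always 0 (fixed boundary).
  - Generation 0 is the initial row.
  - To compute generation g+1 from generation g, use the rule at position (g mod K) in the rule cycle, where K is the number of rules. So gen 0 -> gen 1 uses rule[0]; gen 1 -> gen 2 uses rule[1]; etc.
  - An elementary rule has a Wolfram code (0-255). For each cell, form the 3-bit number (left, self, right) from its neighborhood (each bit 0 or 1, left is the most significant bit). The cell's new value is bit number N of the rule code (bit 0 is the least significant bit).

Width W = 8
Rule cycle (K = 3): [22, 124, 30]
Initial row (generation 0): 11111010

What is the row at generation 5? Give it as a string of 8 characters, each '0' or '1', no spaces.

Answer: 00001101

Derivation:
Gen 0: 11111010
Gen 1 (rule 22): 00000011
Gen 2 (rule 124): 00000011
Gen 3 (rule 30): 00000110
Gen 4 (rule 22): 00001001
Gen 5 (rule 124): 00001101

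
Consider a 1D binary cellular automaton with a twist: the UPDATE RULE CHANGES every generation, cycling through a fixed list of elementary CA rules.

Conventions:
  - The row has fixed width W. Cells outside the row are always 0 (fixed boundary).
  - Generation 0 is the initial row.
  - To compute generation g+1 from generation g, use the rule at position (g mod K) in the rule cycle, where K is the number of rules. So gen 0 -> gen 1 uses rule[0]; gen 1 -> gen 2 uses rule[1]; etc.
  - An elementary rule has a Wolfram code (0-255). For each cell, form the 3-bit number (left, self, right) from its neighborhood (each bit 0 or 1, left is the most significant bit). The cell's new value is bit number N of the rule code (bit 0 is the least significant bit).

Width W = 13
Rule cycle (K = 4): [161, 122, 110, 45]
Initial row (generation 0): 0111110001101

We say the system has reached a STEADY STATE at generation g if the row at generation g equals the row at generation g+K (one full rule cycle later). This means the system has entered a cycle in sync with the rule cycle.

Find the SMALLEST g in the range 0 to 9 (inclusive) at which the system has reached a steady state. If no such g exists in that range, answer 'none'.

Gen 0: 0111110001101
Gen 1 (rule 161): 0011100100010
Gen 2 (rule 122): 0110111010101
Gen 3 (rule 110): 1111101111111
Gen 4 (rule 45): 1000011000000
Gen 5 (rule 161): 0011000011111
Gen 6 (rule 122): 0111100110001
Gen 7 (rule 110): 1100101110011
Gen 8 (rule 45): 1000111000010
Gen 9 (rule 161): 0010010011000
Gen 10 (rule 122): 0101101111100
Gen 11 (rule 110): 1111111000100
Gen 12 (rule 45): 1000000010101
Gen 13 (rule 161): 0011111001010

Answer: none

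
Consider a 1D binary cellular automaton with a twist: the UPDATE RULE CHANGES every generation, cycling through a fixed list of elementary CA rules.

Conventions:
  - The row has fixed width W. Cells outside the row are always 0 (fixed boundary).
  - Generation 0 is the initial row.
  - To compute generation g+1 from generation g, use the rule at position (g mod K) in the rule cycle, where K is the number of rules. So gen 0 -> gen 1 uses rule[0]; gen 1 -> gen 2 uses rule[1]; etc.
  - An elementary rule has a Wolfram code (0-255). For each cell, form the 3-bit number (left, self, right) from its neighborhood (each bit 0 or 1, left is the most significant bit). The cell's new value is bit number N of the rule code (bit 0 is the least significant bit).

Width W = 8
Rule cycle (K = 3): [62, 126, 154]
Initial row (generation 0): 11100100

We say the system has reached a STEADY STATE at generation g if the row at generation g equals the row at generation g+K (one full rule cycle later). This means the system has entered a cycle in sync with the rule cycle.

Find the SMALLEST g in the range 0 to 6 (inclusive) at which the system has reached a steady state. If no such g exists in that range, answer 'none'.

Gen 0: 11100100
Gen 1 (rule 62): 10011110
Gen 2 (rule 126): 11110011
Gen 3 (rule 154): 11101110
Gen 4 (rule 62): 10011001
Gen 5 (rule 126): 11111111
Gen 6 (rule 154): 11111110
Gen 7 (rule 62): 10000001
Gen 8 (rule 126): 11000011
Gen 9 (rule 154): 10100110

Answer: none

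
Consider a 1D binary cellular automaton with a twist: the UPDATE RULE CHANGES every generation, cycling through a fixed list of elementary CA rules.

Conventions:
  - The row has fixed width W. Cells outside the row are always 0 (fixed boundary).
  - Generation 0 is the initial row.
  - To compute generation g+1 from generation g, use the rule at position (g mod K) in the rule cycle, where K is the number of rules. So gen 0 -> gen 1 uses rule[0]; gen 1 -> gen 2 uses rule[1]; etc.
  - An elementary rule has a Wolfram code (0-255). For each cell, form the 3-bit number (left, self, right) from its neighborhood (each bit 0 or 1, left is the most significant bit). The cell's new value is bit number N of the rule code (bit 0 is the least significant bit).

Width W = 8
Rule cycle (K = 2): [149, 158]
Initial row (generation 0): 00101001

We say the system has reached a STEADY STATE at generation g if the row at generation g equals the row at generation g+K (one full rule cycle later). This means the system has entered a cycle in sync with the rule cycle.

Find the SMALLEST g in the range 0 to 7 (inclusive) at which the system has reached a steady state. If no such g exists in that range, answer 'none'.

Gen 0: 00101001
Gen 1 (rule 149): 10101101
Gen 2 (rule 158): 10101001
Gen 3 (rule 149): 10101101
Gen 4 (rule 158): 10101001
Gen 5 (rule 149): 10101101
Gen 6 (rule 158): 10101001
Gen 7 (rule 149): 10101101
Gen 8 (rule 158): 10101001
Gen 9 (rule 149): 10101101

Answer: 1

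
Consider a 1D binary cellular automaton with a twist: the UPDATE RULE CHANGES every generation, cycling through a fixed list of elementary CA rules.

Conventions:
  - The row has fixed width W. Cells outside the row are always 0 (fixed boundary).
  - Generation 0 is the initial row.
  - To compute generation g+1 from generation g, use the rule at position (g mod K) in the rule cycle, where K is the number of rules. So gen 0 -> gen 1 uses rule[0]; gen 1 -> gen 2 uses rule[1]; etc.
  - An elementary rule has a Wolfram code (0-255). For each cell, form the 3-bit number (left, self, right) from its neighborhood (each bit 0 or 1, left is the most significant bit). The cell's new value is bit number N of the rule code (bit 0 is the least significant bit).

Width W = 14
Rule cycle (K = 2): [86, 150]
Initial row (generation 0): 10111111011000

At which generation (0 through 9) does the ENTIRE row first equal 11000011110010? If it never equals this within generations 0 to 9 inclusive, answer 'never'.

Gen 0: 10111111011000
Gen 1 (rule 86): 10000001001100
Gen 2 (rule 150): 11000011110010
Gen 3 (rule 86): 01100100011111
Gen 4 (rule 150): 10011110101110
Gen 5 (rule 86): 11100010100011
Gen 6 (rule 150): 01010110110100
Gen 7 (rule 86): 11010010010110
Gen 8 (rule 150): 00011111110001
Gen 9 (rule 86): 00100000011011

Answer: 2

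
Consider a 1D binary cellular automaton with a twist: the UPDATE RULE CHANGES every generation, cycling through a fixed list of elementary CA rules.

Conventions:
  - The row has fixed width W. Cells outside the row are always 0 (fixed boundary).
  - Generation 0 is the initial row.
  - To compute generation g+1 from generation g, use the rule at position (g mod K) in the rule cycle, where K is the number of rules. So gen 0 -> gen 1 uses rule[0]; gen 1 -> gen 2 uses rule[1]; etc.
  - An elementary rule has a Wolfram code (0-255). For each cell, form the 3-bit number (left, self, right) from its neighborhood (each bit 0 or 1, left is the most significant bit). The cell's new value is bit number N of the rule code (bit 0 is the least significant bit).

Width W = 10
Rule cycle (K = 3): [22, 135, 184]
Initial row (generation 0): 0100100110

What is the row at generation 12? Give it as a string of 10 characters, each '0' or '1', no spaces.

Answer: 0111110100

Derivation:
Gen 0: 0100100110
Gen 1 (rule 22): 1111111001
Gen 2 (rule 135): 0111110011
Gen 3 (rule 184): 0111101010
Gen 4 (rule 22): 1000001011
Gen 5 (rule 135): 1011111000
Gen 6 (rule 184): 0111110100
Gen 7 (rule 22): 1000000110
Gen 8 (rule 135): 1011111000
Gen 9 (rule 184): 0111110100
Gen 10 (rule 22): 1000000110
Gen 11 (rule 135): 1011111000
Gen 12 (rule 184): 0111110100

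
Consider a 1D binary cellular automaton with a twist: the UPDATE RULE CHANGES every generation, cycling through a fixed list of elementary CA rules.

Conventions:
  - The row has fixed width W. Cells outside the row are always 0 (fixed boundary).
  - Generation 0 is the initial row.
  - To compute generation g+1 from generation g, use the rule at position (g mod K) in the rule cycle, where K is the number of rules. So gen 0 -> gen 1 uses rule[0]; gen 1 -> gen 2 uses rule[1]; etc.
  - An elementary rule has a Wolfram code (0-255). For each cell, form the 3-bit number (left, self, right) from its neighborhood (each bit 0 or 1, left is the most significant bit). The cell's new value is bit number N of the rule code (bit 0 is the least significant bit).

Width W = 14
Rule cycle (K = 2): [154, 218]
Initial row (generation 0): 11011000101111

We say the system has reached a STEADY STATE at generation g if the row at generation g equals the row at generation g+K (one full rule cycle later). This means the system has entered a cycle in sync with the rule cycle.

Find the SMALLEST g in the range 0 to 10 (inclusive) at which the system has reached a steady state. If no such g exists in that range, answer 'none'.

Answer: 8

Derivation:
Gen 0: 11011000101111
Gen 1 (rule 154): 10010101001110
Gen 2 (rule 218): 01100000111111
Gen 3 (rule 154): 11010001111110
Gen 4 (rule 218): 11001011111111
Gen 5 (rule 154): 10110011111110
Gen 6 (rule 218): 00111111111111
Gen 7 (rule 154): 01111111111110
Gen 8 (rule 218): 11111111111111
Gen 9 (rule 154): 11111111111110
Gen 10 (rule 218): 11111111111111
Gen 11 (rule 154): 11111111111110
Gen 12 (rule 218): 11111111111111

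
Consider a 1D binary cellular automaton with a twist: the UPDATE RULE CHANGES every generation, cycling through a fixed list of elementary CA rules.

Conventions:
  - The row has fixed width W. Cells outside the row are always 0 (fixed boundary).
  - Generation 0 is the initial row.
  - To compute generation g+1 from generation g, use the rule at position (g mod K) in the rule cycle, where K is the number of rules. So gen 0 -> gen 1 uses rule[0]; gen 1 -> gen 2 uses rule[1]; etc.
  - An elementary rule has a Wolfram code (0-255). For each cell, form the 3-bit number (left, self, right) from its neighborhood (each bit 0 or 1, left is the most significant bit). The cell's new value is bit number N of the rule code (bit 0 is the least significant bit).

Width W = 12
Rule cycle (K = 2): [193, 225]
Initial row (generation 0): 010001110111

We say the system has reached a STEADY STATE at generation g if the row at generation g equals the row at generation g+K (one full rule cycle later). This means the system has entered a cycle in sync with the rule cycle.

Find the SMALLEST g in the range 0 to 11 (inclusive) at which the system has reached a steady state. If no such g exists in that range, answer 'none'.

Gen 0: 010001110111
Gen 1 (rule 193): 000100110011
Gen 2 (rule 225): 110000010001
Gen 3 (rule 193): 010111000100
Gen 4 (rule 225): 001011010001
Gen 5 (rule 193): 100001000100
Gen 6 (rule 225): 001100010001
Gen 7 (rule 193): 100101000100
Gen 8 (rule 225): 000010010001
Gen 9 (rule 193): 111000000100
Gen 10 (rule 225): 011011110001
Gen 11 (rule 193): 001001110100
Gen 12 (rule 225): 100000111001
Gen 13 (rule 193): 001110011000

Answer: none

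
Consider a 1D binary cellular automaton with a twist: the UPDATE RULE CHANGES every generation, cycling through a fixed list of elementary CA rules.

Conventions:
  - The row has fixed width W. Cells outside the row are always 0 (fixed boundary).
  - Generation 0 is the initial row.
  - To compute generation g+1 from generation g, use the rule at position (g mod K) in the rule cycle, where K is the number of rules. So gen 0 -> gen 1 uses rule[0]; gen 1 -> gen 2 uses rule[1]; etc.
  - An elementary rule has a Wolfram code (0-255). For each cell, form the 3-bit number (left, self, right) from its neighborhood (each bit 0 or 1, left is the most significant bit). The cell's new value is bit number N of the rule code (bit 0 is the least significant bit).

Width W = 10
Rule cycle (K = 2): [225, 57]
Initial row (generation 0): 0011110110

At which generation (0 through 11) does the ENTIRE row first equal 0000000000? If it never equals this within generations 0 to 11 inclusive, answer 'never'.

Answer: 5

Derivation:
Gen 0: 0011110110
Gen 1 (rule 225): 1001111010
Gen 2 (rule 57): 0101000101
Gen 3 (rule 225): 0010010010
Gen 4 (rule 57): 1001001001
Gen 5 (rule 225): 0000000000
Gen 6 (rule 57): 1111111111
Gen 7 (rule 225): 0111111111
Gen 8 (rule 57): 0100000000
Gen 9 (rule 225): 0001111111
Gen 10 (rule 57): 1101000000
Gen 11 (rule 225): 0110011111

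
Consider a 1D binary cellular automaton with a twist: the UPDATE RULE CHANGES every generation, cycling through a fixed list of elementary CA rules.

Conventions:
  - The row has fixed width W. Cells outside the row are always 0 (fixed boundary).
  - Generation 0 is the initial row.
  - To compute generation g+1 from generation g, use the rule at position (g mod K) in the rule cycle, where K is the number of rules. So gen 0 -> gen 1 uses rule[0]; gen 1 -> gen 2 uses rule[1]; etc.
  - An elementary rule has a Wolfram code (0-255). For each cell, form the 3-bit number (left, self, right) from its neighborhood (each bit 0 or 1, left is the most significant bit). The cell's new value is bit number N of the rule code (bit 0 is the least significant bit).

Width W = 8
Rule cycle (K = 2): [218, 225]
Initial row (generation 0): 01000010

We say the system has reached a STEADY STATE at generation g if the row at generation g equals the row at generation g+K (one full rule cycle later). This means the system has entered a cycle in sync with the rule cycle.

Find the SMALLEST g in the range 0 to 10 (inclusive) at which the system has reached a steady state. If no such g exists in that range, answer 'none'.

Gen 0: 01000010
Gen 1 (rule 218): 10100101
Gen 2 (rule 225): 01000010
Gen 3 (rule 218): 10100101
Gen 4 (rule 225): 01000010
Gen 5 (rule 218): 10100101
Gen 6 (rule 225): 01000010
Gen 7 (rule 218): 10100101
Gen 8 (rule 225): 01000010
Gen 9 (rule 218): 10100101
Gen 10 (rule 225): 01000010
Gen 11 (rule 218): 10100101
Gen 12 (rule 225): 01000010

Answer: 0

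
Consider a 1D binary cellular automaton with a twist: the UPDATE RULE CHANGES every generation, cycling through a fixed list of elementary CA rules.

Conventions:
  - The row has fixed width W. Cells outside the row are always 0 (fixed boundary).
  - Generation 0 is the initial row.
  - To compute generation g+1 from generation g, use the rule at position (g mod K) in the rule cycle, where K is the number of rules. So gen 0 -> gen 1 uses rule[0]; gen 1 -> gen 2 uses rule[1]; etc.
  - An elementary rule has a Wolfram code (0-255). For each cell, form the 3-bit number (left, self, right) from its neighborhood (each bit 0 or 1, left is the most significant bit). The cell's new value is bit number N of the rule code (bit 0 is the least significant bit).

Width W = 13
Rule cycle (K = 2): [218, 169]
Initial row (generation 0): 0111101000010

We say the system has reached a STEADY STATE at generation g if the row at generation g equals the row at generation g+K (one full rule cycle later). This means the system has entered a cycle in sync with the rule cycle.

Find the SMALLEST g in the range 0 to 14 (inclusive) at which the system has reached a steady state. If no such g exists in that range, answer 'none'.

Answer: 11

Derivation:
Gen 0: 0111101000010
Gen 1 (rule 218): 1111100100101
Gen 2 (rule 169): 1111000000010
Gen 3 (rule 218): 1111100000101
Gen 4 (rule 169): 1111001110010
Gen 5 (rule 218): 1111111111101
Gen 6 (rule 169): 1111111111010
Gen 7 (rule 218): 1111111111001
Gen 8 (rule 169): 1111111110000
Gen 9 (rule 218): 1111111111000
Gen 10 (rule 169): 1111111110011
Gen 11 (rule 218): 1111111111111
Gen 12 (rule 169): 1111111111110
Gen 13 (rule 218): 1111111111111
Gen 14 (rule 169): 1111111111110
Gen 15 (rule 218): 1111111111111
Gen 16 (rule 169): 1111111111110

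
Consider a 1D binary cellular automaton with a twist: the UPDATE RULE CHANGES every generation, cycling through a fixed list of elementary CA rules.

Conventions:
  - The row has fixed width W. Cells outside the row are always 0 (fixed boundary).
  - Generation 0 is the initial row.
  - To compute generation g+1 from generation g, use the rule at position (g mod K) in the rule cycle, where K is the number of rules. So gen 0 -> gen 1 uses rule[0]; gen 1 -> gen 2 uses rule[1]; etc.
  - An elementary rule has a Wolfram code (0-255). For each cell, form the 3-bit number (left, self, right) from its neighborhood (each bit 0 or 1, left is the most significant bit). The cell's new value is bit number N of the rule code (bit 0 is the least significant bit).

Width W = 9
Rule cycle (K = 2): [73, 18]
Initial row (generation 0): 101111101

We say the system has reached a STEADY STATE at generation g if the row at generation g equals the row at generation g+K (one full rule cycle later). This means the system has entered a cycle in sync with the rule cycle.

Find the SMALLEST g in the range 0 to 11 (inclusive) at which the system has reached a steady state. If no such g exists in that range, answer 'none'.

Answer: 4

Derivation:
Gen 0: 101111101
Gen 1 (rule 73): 001000100
Gen 2 (rule 18): 010101010
Gen 3 (rule 73): 000000000
Gen 4 (rule 18): 000000000
Gen 5 (rule 73): 111111111
Gen 6 (rule 18): 000000000
Gen 7 (rule 73): 111111111
Gen 8 (rule 18): 000000000
Gen 9 (rule 73): 111111111
Gen 10 (rule 18): 000000000
Gen 11 (rule 73): 111111111
Gen 12 (rule 18): 000000000
Gen 13 (rule 73): 111111111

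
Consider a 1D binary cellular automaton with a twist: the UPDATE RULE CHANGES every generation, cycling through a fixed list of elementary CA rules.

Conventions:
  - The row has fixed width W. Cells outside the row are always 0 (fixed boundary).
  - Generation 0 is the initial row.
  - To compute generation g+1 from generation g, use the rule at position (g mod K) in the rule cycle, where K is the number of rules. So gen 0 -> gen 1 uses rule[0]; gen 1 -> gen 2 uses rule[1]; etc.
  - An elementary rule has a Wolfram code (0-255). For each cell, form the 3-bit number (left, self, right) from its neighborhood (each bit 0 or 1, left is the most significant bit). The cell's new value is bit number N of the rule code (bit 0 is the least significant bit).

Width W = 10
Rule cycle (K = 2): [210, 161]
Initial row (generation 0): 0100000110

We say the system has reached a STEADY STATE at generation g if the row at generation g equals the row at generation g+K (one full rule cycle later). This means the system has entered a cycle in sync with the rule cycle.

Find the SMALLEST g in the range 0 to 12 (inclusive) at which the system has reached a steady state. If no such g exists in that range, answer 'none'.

Answer: 2

Derivation:
Gen 0: 0100000110
Gen 1 (rule 210): 1010001011
Gen 2 (rule 161): 0100100100
Gen 3 (rule 210): 1011011010
Gen 4 (rule 161): 0100100100
Gen 5 (rule 210): 1011011010
Gen 6 (rule 161): 0100100100
Gen 7 (rule 210): 1011011010
Gen 8 (rule 161): 0100100100
Gen 9 (rule 210): 1011011010
Gen 10 (rule 161): 0100100100
Gen 11 (rule 210): 1011011010
Gen 12 (rule 161): 0100100100
Gen 13 (rule 210): 1011011010
Gen 14 (rule 161): 0100100100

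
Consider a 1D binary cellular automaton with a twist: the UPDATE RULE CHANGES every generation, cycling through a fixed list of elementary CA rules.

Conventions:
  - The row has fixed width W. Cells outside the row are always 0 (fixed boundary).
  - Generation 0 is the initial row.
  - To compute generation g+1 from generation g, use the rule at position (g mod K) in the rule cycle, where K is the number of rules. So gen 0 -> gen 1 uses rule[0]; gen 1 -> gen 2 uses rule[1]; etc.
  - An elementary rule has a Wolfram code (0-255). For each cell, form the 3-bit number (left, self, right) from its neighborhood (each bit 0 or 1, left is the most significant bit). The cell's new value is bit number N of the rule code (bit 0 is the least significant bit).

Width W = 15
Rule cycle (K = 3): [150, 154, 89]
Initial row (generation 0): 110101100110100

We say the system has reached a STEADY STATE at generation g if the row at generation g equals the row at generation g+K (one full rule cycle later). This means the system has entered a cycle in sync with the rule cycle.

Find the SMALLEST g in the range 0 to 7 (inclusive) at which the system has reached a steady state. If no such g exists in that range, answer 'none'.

Answer: none

Derivation:
Gen 0: 110101100110100
Gen 1 (rule 150): 000100011000110
Gen 2 (rule 154): 001010110101101
Gen 3 (rule 89): 100000110001100
Gen 4 (rule 150): 110001001010010
Gen 5 (rule 154): 101010110001101
Gen 6 (rule 89): 000000111101100
Gen 7 (rule 150): 000001011000010
Gen 8 (rule 154): 000010010100101
Gen 9 (rule 89): 111001000010000
Gen 10 (rule 150): 010111100111000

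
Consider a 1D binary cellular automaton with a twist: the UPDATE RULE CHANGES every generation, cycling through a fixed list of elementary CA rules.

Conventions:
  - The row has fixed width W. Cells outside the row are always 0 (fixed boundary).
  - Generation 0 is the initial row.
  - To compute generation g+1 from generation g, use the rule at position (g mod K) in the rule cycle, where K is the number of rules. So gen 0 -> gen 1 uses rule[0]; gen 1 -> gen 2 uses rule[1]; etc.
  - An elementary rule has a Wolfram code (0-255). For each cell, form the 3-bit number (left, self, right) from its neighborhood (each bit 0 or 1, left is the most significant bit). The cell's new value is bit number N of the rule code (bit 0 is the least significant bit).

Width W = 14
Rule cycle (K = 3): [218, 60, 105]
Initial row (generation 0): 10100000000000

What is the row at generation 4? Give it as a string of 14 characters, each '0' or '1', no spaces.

Gen 0: 10100000000000
Gen 1 (rule 218): 00010000000000
Gen 2 (rule 60): 00011000000000
Gen 3 (rule 105): 11011011111111
Gen 4 (rule 218): 11011011111111

Answer: 11011011111111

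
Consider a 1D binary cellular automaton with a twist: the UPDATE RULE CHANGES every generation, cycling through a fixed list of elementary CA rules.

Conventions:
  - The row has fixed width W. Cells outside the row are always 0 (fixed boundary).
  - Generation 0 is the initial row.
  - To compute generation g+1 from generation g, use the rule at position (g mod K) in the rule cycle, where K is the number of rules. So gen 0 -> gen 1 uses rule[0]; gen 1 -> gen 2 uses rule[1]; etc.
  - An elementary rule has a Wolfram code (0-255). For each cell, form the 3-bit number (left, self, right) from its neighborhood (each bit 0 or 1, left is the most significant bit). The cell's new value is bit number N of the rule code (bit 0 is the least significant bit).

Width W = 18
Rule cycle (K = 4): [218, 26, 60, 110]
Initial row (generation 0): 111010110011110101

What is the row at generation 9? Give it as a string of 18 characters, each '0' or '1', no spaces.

Gen 0: 111010110011110101
Gen 1 (rule 218): 111000111111110000
Gen 2 (rule 26): 100101100000001000
Gen 3 (rule 60): 110111010000001100
Gen 4 (rule 110): 111101110000011100
Gen 5 (rule 218): 111101111000111110
Gen 6 (rule 26): 100001000101100001
Gen 7 (rule 60): 110001100111010001
Gen 8 (rule 110): 110011101101110011
Gen 9 (rule 218): 111111101101111111

Answer: 111111101101111111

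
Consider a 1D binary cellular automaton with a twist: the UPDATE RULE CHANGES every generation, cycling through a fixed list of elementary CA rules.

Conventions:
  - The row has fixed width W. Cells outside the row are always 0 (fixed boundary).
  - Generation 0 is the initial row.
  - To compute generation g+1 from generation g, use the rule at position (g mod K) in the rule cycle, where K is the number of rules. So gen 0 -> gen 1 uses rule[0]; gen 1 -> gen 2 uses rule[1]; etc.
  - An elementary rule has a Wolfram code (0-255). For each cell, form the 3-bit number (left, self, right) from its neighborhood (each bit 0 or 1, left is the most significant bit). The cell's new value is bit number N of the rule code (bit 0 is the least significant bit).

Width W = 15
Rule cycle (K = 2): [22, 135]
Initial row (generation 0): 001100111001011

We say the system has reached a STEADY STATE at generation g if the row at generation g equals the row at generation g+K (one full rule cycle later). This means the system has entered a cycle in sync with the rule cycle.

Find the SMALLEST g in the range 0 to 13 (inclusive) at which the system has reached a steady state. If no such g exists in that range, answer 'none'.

Answer: 9

Derivation:
Gen 0: 001100111001011
Gen 1 (rule 22): 010011000111000
Gen 2 (rule 135): 110100011010011
Gen 3 (rule 22): 000110100011100
Gen 4 (rule 135): 111000101101001
Gen 5 (rule 22): 000101100001111
Gen 6 (rule 135): 111100001110110
Gen 7 (rule 22): 000010010000001
Gen 8 (rule 135): 111110110111111
Gen 9 (rule 22): 000000000000000
Gen 10 (rule 135): 111111111111111
Gen 11 (rule 22): 000000000000000
Gen 12 (rule 135): 111111111111111
Gen 13 (rule 22): 000000000000000
Gen 14 (rule 135): 111111111111111
Gen 15 (rule 22): 000000000000000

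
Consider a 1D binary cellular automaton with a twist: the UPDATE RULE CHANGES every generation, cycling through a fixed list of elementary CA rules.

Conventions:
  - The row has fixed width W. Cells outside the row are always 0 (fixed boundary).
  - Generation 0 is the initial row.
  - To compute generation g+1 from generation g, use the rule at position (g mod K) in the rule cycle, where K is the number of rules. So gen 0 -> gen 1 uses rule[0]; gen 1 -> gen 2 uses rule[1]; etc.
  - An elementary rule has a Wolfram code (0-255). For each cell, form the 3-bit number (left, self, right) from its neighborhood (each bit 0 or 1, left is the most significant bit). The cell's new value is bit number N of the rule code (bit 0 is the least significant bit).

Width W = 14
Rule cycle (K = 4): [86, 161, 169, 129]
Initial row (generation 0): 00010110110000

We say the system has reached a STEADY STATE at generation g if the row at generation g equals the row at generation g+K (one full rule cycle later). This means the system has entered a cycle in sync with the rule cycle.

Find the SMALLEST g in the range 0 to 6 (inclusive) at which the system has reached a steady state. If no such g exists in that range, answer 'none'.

Gen 0: 00010110110000
Gen 1 (rule 86): 00110010011000
Gen 2 (rule 161): 10000000000011
Gen 3 (rule 169): 00111111111010
Gen 4 (rule 129): 10011111110000
Gen 5 (rule 86): 11100000011000
Gen 6 (rule 161): 01001111000011
Gen 7 (rule 169): 00001110011010
Gen 8 (rule 129): 11100100000000
Gen 9 (rule 86): 00111110000000
Gen 10 (rule 161): 10011100111111

Answer: none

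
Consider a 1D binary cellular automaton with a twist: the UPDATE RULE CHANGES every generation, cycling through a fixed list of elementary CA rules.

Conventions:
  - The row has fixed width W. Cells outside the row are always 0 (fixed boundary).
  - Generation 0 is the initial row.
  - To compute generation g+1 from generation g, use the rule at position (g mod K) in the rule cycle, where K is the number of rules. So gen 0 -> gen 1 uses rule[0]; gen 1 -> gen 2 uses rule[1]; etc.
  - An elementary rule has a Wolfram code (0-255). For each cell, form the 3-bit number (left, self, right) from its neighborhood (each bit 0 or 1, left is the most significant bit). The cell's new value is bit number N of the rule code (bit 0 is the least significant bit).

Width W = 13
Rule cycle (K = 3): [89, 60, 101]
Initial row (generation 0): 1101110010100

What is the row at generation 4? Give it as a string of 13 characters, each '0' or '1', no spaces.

Answer: 1111010100001

Derivation:
Gen 0: 1101110010100
Gen 1 (rule 89): 1101011000011
Gen 2 (rule 60): 1011110100010
Gen 3 (rule 101): 1100011101010
Gen 4 (rule 89): 1111010100001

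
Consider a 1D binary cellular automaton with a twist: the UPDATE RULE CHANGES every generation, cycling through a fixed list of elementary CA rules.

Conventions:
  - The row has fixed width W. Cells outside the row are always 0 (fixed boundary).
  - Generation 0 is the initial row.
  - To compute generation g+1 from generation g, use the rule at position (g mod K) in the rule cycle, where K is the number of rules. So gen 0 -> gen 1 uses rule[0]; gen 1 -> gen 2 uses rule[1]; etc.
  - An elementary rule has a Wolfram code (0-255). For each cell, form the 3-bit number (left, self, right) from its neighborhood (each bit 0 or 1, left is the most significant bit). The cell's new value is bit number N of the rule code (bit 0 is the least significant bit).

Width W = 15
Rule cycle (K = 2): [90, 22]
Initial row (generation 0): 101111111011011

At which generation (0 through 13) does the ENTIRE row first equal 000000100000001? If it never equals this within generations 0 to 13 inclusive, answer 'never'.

Gen 0: 101111111011011
Gen 1 (rule 90): 001000001011011
Gen 2 (rule 22): 011100011000000
Gen 3 (rule 90): 110110111100000
Gen 4 (rule 22): 000000000010000
Gen 5 (rule 90): 000000000101000
Gen 6 (rule 22): 000000001101100
Gen 7 (rule 90): 000000011101110
Gen 8 (rule 22): 000000100000001
Gen 9 (rule 90): 000001010000010
Gen 10 (rule 22): 000011011000111
Gen 11 (rule 90): 000111011101101
Gen 12 (rule 22): 001000000000001
Gen 13 (rule 90): 010100000000010

Answer: 8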